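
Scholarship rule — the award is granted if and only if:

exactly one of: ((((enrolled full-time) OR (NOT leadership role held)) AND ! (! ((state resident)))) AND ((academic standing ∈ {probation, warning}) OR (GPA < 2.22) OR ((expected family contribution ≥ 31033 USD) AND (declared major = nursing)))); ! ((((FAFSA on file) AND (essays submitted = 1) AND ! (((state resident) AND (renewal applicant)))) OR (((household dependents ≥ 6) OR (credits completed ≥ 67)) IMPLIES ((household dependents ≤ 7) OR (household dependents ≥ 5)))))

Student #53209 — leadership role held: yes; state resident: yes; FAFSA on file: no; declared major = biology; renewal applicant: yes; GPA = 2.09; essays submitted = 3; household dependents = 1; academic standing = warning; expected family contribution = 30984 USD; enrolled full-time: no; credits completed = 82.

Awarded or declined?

Declined

Atomic conditions:
  enrolled full-time: no → false
  NOT leadership role held: yes → false
  state resident: yes → true
  academic standing ∈ {probation, warning}: warning is in the set → true
  GPA < 2.22: 2.09 < 2.22 is true
  expected family contribution ≥ 31033 USD: 30984 ≥ 31033 is false
  declared major = nursing: biology == nursing is false
  FAFSA on file: no → false
  essays submitted = 1: 3 == 1 is false
  renewal applicant: yes → true
  household dependents ≥ 6: 1 ≥ 6 is false
  credits completed ≥ 67: 82 ≥ 67 is true
  household dependents ≤ 7: 1 ≤ 7 is true
  household dependents ≥ 5: 1 ≥ 5 is false
Combine:
[1.1.1] false OR false = false
[1.1.2.1] NOT true = false
[1.1.2] NOT false = true
[1.1] false AND true = false
[1.2.3] false AND false = false
[1.2] true OR true OR false = true
[1] false AND true = false
[2.1.1.3.1] true AND true = true
[2.1.1.3] NOT true = false
[2.1.1] false AND false AND false = false
[2.1.2.1] false OR true = true
[2.1.2.2] true OR false = true
[2.1.2] true → true = true
[2.1] false OR true = true
[2] NOT true = false
[root] exactly-one(false, false) = false
Overall: false → declined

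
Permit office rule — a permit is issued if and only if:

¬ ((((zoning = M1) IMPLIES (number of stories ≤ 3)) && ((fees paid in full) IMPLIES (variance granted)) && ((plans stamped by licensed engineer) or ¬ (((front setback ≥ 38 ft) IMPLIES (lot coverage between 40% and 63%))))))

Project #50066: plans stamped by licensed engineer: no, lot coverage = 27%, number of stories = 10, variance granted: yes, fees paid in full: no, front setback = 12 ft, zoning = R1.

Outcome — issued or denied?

Issued

Atomic conditions:
  zoning = M1: R1 == M1 is false
  number of stories ≤ 3: 10 ≤ 3 is false
  fees paid in full: no → false
  variance granted: yes → true
  plans stamped by licensed engineer: no → false
  front setback ≥ 38 ft: 12 ≥ 38 is false
  lot coverage between 40% and 63%: 27 in [40, 63] is false
Combine:
[1.1] false → false (antecedent false ⇒ implication holds) = true
[1.2] false → true (antecedent false ⇒ implication holds) = true
[1.3.2.1] false → false (antecedent false ⇒ implication holds) = true
[1.3.2] NOT true = false
[1.3] false OR false = false
[1] true AND true AND false = false
[root] NOT false = true
Overall: true → issued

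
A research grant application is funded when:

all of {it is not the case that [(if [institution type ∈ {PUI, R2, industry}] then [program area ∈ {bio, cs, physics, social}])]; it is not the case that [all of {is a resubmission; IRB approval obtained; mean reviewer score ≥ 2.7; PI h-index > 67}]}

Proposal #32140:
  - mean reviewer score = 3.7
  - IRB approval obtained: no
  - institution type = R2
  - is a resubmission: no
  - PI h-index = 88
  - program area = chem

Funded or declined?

Atomic conditions:
  institution type ∈ {PUI, R2, industry}: R2 is in the set → true
  program area ∈ {bio, cs, physics, social}: chem is not in the set → false
  is a resubmission: no → false
  IRB approval obtained: no → false
  mean reviewer score ≥ 2.7: 3.7 ≥ 2.7 is true
  PI h-index > 67: 88 > 67 is true
Combine:
[1.1] true → false = false
[1] NOT false = true
[2.1] false AND false AND true AND true = false
[2] NOT false = true
[root] true AND true = true
Overall: true → funded

Funded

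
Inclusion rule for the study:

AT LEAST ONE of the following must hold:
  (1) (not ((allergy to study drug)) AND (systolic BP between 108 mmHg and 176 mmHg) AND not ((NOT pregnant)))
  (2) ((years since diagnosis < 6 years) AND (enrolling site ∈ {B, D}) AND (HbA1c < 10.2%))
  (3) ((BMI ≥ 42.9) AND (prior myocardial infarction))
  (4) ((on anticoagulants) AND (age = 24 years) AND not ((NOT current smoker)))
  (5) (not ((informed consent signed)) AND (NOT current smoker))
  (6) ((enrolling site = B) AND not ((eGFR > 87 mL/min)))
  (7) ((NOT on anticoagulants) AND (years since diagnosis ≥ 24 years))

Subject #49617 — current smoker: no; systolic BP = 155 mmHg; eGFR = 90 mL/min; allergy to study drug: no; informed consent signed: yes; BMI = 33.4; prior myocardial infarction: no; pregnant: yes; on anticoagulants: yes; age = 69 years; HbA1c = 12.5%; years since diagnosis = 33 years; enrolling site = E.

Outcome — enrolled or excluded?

Atomic conditions:
  allergy to study drug: no → false
  systolic BP between 108 mmHg and 176 mmHg: 155 in [108, 176] is true
  NOT pregnant: yes → false
  years since diagnosis < 6 years: 33 < 6 is false
  enrolling site ∈ {B, D}: E is not in the set → false
  HbA1c < 10.2%: 12.5 < 10.2 is false
  BMI ≥ 42.9: 33.4 ≥ 42.9 is false
  prior myocardial infarction: no → false
  on anticoagulants: yes → true
  age = 24 years: 69 == 24 is false
  NOT current smoker: no → true
  informed consent signed: yes → true
  enrolling site = B: E == B is false
  eGFR > 87 mL/min: 90 > 87 is true
  NOT on anticoagulants: yes → false
  years since diagnosis ≥ 24 years: 33 ≥ 24 is true
Combine:
[1.1] NOT false = true
[1.3] NOT false = true
[1] true AND true AND true = true
[2] false AND false AND false = false
[3] false AND false = false
[4.3] NOT true = false
[4] true AND false AND false = false
[5.1] NOT true = false
[5] false AND true = false
[6.2] NOT true = false
[6] false AND false = false
[7] false AND true = false
[root] true OR false OR false OR false OR false OR false OR false = true
Overall: true → enrolled

Enrolled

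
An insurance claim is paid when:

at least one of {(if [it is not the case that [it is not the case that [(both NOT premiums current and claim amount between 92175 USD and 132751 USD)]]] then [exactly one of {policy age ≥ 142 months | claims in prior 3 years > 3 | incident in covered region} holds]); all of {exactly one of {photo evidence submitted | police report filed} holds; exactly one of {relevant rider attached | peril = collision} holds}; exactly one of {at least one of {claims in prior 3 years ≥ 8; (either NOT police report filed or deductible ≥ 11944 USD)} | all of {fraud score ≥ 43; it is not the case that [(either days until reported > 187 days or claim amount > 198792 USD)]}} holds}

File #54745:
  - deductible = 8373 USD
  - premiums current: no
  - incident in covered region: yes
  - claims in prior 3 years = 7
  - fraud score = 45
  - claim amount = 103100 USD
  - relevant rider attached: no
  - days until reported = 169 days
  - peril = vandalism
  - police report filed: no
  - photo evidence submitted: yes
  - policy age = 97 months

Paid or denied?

Atomic conditions:
  NOT premiums current: no → true
  claim amount between 92175 USD and 132751 USD: 103100 in [92175, 132751] is true
  policy age ≥ 142 months: 97 ≥ 142 is false
  claims in prior 3 years > 3: 7 > 3 is true
  incident in covered region: yes → true
  photo evidence submitted: yes → true
  police report filed: no → false
  relevant rider attached: no → false
  peril = collision: vandalism == collision is false
  claims in prior 3 years ≥ 8: 7 ≥ 8 is false
  NOT police report filed: no → true
  deductible ≥ 11944 USD: 8373 ≥ 11944 is false
  fraud score ≥ 43: 45 ≥ 43 is true
  days until reported > 187 days: 169 > 187 is false
  claim amount > 198792 USD: 103100 > 198792 is false
Combine:
[1.1.1.1] true AND true = true
[1.1.1] NOT true = false
[1.1] NOT false = true
[1.2] exactly-one(false, true, true) = false
[1] true → false = false
[2.1] exactly-one(true, false) = true
[2.2] exactly-one(false, false) = false
[2] true AND false = false
[3.1.2] true OR false = true
[3.1] false OR true = true
[3.2.2.1] false OR false = false
[3.2.2] NOT false = true
[3.2] true AND true = true
[3] exactly-one(true, true) = false
[root] false OR false OR false = false
Overall: false → denied

Denied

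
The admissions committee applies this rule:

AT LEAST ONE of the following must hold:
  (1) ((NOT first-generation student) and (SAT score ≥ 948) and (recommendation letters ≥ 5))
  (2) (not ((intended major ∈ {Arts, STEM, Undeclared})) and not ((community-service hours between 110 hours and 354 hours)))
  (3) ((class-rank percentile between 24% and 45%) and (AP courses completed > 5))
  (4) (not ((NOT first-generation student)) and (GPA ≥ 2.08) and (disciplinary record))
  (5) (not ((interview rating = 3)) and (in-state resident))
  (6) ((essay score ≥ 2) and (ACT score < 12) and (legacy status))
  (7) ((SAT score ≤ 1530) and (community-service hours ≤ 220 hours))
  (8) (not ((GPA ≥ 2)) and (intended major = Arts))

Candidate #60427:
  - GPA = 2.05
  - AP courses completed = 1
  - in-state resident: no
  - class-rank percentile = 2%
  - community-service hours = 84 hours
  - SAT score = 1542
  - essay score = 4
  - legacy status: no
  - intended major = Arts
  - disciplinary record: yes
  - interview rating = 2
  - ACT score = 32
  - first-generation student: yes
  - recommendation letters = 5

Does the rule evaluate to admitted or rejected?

Rejected

Atomic conditions:
  NOT first-generation student: yes → false
  SAT score ≥ 948: 1542 ≥ 948 is true
  recommendation letters ≥ 5: 5 ≥ 5 is true
  intended major ∈ {Arts, STEM, Undeclared}: Arts is in the set → true
  community-service hours between 110 hours and 354 hours: 84 in [110, 354] is false
  class-rank percentile between 24% and 45%: 2 in [24, 45] is false
  AP courses completed > 5: 1 > 5 is false
  GPA ≥ 2.08: 2.05 ≥ 2.08 is false
  disciplinary record: yes → true
  interview rating = 3: 2 == 3 is false
  in-state resident: no → false
  essay score ≥ 2: 4 ≥ 2 is true
  ACT score < 12: 32 < 12 is false
  legacy status: no → false
  SAT score ≤ 1530: 1542 ≤ 1530 is false
  community-service hours ≤ 220 hours: 84 ≤ 220 is true
  GPA ≥ 2: 2.05 ≥ 2 is true
  intended major = Arts: Arts == Arts is true
Combine:
[1] false AND true AND true = false
[2.1] NOT true = false
[2.2] NOT false = true
[2] false AND true = false
[3] false AND false = false
[4.1] NOT false = true
[4] true AND false AND true = false
[5.1] NOT false = true
[5] true AND false = false
[6] true AND false AND false = false
[7] false AND true = false
[8.1] NOT true = false
[8] false AND true = false
[root] false OR false OR false OR false OR false OR false OR false OR false = false
Overall: false → rejected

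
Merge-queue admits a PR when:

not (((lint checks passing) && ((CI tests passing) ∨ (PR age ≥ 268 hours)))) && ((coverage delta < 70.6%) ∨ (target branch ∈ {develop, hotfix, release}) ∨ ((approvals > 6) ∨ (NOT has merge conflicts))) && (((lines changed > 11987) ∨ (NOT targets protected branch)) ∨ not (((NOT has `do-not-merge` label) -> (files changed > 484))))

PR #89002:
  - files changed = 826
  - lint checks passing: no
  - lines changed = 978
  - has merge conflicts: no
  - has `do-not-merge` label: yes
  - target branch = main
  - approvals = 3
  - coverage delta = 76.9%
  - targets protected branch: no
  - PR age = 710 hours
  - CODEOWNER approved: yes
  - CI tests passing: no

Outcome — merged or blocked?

Atomic conditions:
  lint checks passing: no → false
  CI tests passing: no → false
  PR age ≥ 268 hours: 710 ≥ 268 is true
  coverage delta < 70.6%: 76.9 < 70.6 is false
  target branch ∈ {develop, hotfix, release}: main is not in the set → false
  approvals > 6: 3 > 6 is false
  NOT has merge conflicts: no → true
  lines changed > 11987: 978 > 11987 is false
  NOT targets protected branch: no → true
  NOT has `do-not-merge` label: yes → false
  files changed > 484: 826 > 484 is true
Combine:
[1.1.2] false OR true = true
[1.1] false AND true = false
[1] NOT false = true
[2.3] false OR true = true
[2] false OR false OR true = true
[3.1] false OR true = true
[3.2.1] false → true (antecedent false ⇒ implication holds) = true
[3.2] NOT true = false
[3] true OR false = true
[root] true AND true AND true = true
Overall: true → merged

Merged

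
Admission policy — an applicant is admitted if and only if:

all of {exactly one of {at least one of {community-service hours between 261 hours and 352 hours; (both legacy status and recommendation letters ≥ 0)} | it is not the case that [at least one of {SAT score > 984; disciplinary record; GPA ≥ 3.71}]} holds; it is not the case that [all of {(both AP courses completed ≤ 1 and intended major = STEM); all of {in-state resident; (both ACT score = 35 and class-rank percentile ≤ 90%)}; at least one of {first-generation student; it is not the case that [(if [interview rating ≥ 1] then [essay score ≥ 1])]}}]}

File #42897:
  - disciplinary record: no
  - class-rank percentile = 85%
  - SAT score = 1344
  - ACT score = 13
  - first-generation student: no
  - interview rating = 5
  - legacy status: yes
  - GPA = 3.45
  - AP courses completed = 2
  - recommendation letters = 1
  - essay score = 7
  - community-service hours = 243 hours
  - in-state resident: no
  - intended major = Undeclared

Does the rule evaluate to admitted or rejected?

Atomic conditions:
  community-service hours between 261 hours and 352 hours: 243 in [261, 352] is false
  legacy status: yes → true
  recommendation letters ≥ 0: 1 ≥ 0 is true
  SAT score > 984: 1344 > 984 is true
  disciplinary record: no → false
  GPA ≥ 3.71: 3.45 ≥ 3.71 is false
  AP courses completed ≤ 1: 2 ≤ 1 is false
  intended major = STEM: Undeclared == STEM is false
  in-state resident: no → false
  ACT score = 35: 13 == 35 is false
  class-rank percentile ≤ 90%: 85 ≤ 90 is true
  first-generation student: no → false
  interview rating ≥ 1: 5 ≥ 1 is true
  essay score ≥ 1: 7 ≥ 1 is true
Combine:
[1.1.2] true AND true = true
[1.1] false OR true = true
[1.2.1] true OR false OR false = true
[1.2] NOT true = false
[1] exactly-one(true, false) = true
[2.1.1] false AND false = false
[2.1.2.2] false AND true = false
[2.1.2] false AND false = false
[2.1.3.2.1] true → true = true
[2.1.3.2] NOT true = false
[2.1.3] false OR false = false
[2.1] false AND false AND false = false
[2] NOT false = true
[root] true AND true = true
Overall: true → admitted

Admitted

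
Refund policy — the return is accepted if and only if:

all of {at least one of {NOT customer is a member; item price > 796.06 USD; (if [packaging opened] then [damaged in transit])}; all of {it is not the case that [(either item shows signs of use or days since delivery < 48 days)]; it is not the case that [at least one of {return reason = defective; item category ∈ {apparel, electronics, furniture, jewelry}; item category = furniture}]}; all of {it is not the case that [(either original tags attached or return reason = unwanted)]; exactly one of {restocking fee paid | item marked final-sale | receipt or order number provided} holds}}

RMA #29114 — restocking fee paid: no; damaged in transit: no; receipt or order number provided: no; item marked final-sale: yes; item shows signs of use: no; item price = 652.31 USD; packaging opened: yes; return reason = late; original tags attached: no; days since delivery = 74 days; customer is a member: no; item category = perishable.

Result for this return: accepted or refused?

Atomic conditions:
  NOT customer is a member: no → true
  item price > 796.06 USD: 652.31 > 796.06 is false
  packaging opened: yes → true
  damaged in transit: no → false
  item shows signs of use: no → false
  days since delivery < 48 days: 74 < 48 is false
  return reason = defective: late == defective is false
  item category ∈ {apparel, electronics, furniture, jewelry}: perishable is not in the set → false
  item category = furniture: perishable == furniture is false
  original tags attached: no → false
  return reason = unwanted: late == unwanted is false
  restocking fee paid: no → false
  item marked final-sale: yes → true
  receipt or order number provided: no → false
Combine:
[1.3] true → false = false
[1] true OR false OR false = true
[2.1.1] false OR false = false
[2.1] NOT false = true
[2.2.1] false OR false OR false = false
[2.2] NOT false = true
[2] true AND true = true
[3.1.1] false OR false = false
[3.1] NOT false = true
[3.2] exactly-one(false, true, false) = true
[3] true AND true = true
[root] true AND true AND true = true
Overall: true → accepted

Accepted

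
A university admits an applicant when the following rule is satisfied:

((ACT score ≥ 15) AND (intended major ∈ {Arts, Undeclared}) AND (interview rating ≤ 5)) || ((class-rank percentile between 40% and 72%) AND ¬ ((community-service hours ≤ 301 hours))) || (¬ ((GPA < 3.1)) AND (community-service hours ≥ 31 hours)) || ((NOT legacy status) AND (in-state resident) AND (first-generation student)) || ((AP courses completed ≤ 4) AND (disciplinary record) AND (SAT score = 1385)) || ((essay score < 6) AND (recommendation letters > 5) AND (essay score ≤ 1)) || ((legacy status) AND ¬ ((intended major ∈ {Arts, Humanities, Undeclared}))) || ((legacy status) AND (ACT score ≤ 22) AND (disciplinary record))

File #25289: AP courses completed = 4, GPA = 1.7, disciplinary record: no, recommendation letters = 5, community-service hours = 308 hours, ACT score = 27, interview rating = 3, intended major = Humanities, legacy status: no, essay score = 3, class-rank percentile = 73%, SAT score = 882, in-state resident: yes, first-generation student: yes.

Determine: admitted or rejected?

Atomic conditions:
  ACT score ≥ 15: 27 ≥ 15 is true
  intended major ∈ {Arts, Undeclared}: Humanities is not in the set → false
  interview rating ≤ 5: 3 ≤ 5 is true
  class-rank percentile between 40% and 72%: 73 in [40, 72] is false
  community-service hours ≤ 301 hours: 308 ≤ 301 is false
  GPA < 3.1: 1.7 < 3.1 is true
  community-service hours ≥ 31 hours: 308 ≥ 31 is true
  NOT legacy status: no → true
  in-state resident: yes → true
  first-generation student: yes → true
  AP courses completed ≤ 4: 4 ≤ 4 is true
  disciplinary record: no → false
  SAT score = 1385: 882 == 1385 is false
  essay score < 6: 3 < 6 is true
  recommendation letters > 5: 5 > 5 is false
  essay score ≤ 1: 3 ≤ 1 is false
  legacy status: no → false
  intended major ∈ {Arts, Humanities, Undeclared}: Humanities is in the set → true
  ACT score ≤ 22: 27 ≤ 22 is false
Combine:
[1] true AND false AND true = false
[2.2] NOT false = true
[2] false AND true = false
[3.1] NOT true = false
[3] false AND true = false
[4] true AND true AND true = true
[5] true AND false AND false = false
[6] true AND false AND false = false
[7.2] NOT true = false
[7] false AND false = false
[8] false AND false AND false = false
[root] false OR false OR false OR true OR false OR false OR false OR false = true
Overall: true → admitted

Admitted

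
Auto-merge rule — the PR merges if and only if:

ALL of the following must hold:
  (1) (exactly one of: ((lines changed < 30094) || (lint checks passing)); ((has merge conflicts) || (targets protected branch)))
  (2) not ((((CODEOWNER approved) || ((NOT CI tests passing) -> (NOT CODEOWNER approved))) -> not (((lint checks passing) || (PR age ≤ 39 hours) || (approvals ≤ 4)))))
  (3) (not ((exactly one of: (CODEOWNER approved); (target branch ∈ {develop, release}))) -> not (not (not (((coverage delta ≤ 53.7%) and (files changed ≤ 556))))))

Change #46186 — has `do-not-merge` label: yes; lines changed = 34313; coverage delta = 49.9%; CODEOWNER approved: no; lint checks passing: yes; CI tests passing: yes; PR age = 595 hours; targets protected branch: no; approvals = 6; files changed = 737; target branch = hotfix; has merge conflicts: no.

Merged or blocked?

Atomic conditions:
  lines changed < 30094: 34313 < 30094 is false
  lint checks passing: yes → true
  has merge conflicts: no → false
  targets protected branch: no → false
  CODEOWNER approved: no → false
  NOT CI tests passing: yes → false
  NOT CODEOWNER approved: no → true
  PR age ≤ 39 hours: 595 ≤ 39 is false
  approvals ≤ 4: 6 ≤ 4 is false
  target branch ∈ {develop, release}: hotfix is not in the set → false
  coverage delta ≤ 53.7%: 49.9 ≤ 53.7 is true
  files changed ≤ 556: 737 ≤ 556 is false
Combine:
[1.1] false OR true = true
[1.2] false OR false = false
[1] exactly-one(true, false) = true
[2.1.1.2] false → true (antecedent false ⇒ implication holds) = true
[2.1.1] false OR true = true
[2.1.2.1] true OR false OR false = true
[2.1.2] NOT true = false
[2.1] true → false = false
[2] NOT false = true
[3.1.1] exactly-one(false, false) = false
[3.1] NOT false = true
[3.2.1.1.1] true AND false = false
[3.2.1.1] NOT false = true
[3.2.1] NOT true = false
[3.2] NOT false = true
[3] true → true = true
[root] true AND true AND true = true
Overall: true → merged

Merged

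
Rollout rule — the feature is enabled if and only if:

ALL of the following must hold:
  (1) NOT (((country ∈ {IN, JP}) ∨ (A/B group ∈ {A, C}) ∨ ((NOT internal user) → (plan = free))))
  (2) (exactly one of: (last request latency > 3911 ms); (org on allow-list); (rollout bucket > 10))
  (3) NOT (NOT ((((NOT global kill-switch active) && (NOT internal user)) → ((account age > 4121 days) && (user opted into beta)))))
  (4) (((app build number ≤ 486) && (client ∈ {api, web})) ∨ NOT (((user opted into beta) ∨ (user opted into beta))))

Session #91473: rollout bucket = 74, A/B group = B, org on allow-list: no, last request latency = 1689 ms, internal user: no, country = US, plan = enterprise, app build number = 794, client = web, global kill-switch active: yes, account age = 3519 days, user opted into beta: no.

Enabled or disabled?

Enabled

Atomic conditions:
  country ∈ {IN, JP}: US is not in the set → false
  A/B group ∈ {A, C}: B is not in the set → false
  NOT internal user: no → true
  plan = free: enterprise == free is false
  last request latency > 3911 ms: 1689 > 3911 is false
  org on allow-list: no → false
  rollout bucket > 10: 74 > 10 is true
  NOT global kill-switch active: yes → false
  account age > 4121 days: 3519 > 4121 is false
  user opted into beta: no → false
  app build number ≤ 486: 794 ≤ 486 is false
  client ∈ {api, web}: web is in the set → true
Combine:
[1.1.3] true → false = false
[1.1] false OR false OR false = false
[1] NOT false = true
[2] exactly-one(false, false, true) = true
[3.1.1.1] false AND true = false
[3.1.1.2] false AND false = false
[3.1.1] false → false (antecedent false ⇒ implication holds) = true
[3.1] NOT true = false
[3] NOT false = true
[4.1] false AND true = false
[4.2.1] false OR false = false
[4.2] NOT false = true
[4] false OR true = true
[root] true AND true AND true AND true = true
Overall: true → enabled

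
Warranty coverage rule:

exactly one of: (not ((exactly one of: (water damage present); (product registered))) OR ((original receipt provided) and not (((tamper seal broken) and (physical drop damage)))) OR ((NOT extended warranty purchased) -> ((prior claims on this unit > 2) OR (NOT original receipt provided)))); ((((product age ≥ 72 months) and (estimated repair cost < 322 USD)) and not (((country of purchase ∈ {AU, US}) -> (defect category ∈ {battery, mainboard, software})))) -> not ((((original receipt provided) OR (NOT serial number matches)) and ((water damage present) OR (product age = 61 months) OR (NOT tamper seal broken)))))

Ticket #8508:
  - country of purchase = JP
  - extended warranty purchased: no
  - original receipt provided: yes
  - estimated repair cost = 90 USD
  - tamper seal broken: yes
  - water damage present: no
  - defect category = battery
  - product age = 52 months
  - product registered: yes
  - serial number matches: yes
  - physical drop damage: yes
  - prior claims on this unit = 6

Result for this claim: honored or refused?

Refused

Atomic conditions:
  water damage present: no → false
  product registered: yes → true
  original receipt provided: yes → true
  tamper seal broken: yes → true
  physical drop damage: yes → true
  NOT extended warranty purchased: no → true
  prior claims on this unit > 2: 6 > 2 is true
  NOT original receipt provided: yes → false
  product age ≥ 72 months: 52 ≥ 72 is false
  estimated repair cost < 322 USD: 90 < 322 is true
  country of purchase ∈ {AU, US}: JP is not in the set → false
  defect category ∈ {battery, mainboard, software}: battery is in the set → true
  NOT serial number matches: yes → false
  product age = 61 months: 52 == 61 is false
  NOT tamper seal broken: yes → false
Combine:
[1.1.1] exactly-one(false, true) = true
[1.1] NOT true = false
[1.2.2.1] true AND true = true
[1.2.2] NOT true = false
[1.2] true AND false = false
[1.3.2] true OR false = true
[1.3] true → true = true
[1] false OR false OR true = true
[2.1.1] false AND true = false
[2.1.2.1] false → true (antecedent false ⇒ implication holds) = true
[2.1.2] NOT true = false
[2.1] false AND false = false
[2.2.1.1] true OR false = true
[2.2.1.2] false OR false OR false = false
[2.2.1] true AND false = false
[2.2] NOT false = true
[2] false → true (antecedent false ⇒ implication holds) = true
[root] exactly-one(true, true) = false
Overall: false → refused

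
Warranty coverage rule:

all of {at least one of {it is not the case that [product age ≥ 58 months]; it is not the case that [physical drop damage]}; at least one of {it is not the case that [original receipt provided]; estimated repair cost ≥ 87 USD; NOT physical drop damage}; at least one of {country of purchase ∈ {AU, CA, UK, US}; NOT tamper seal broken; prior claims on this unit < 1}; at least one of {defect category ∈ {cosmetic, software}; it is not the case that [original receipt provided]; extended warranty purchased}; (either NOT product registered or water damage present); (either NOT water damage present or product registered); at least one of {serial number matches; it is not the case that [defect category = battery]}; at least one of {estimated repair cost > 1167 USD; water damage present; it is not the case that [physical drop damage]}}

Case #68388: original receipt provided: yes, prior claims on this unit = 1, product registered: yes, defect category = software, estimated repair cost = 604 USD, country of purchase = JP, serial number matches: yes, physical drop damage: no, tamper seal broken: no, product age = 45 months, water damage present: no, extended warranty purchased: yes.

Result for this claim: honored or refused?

Refused

Atomic conditions:
  product age ≥ 58 months: 45 ≥ 58 is false
  physical drop damage: no → false
  original receipt provided: yes → true
  estimated repair cost ≥ 87 USD: 604 ≥ 87 is true
  NOT physical drop damage: no → true
  country of purchase ∈ {AU, CA, UK, US}: JP is not in the set → false
  NOT tamper seal broken: no → true
  prior claims on this unit < 1: 1 < 1 is false
  defect category ∈ {cosmetic, software}: software is in the set → true
  extended warranty purchased: yes → true
  NOT product registered: yes → false
  water damage present: no → false
  NOT water damage present: no → true
  product registered: yes → true
  serial number matches: yes → true
  defect category = battery: software == battery is false
  estimated repair cost > 1167 USD: 604 > 1167 is false
Combine:
[1.1] NOT false = true
[1.2] NOT false = true
[1] true OR true = true
[2.1] NOT true = false
[2] false OR true OR true = true
[3] false OR true OR false = true
[4.2] NOT true = false
[4] true OR false OR true = true
[5] false OR false = false
[6] true OR true = true
[7.2] NOT false = true
[7] true OR true = true
[8.3] NOT false = true
[8] false OR false OR true = true
[root] true AND true AND true AND true AND false AND true AND true AND true = false
Overall: false → refused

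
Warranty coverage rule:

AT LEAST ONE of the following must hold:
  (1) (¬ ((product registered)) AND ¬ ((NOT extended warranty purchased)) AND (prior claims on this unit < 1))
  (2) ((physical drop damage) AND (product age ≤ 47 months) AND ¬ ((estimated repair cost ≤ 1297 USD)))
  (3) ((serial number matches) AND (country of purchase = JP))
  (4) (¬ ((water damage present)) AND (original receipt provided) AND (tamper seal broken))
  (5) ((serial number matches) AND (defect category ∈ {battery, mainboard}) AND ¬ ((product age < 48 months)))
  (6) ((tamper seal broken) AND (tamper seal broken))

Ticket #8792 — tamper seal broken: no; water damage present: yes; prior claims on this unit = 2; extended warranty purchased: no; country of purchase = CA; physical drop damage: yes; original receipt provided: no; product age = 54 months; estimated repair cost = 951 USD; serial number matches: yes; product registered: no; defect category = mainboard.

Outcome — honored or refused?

Honored

Atomic conditions:
  product registered: no → false
  NOT extended warranty purchased: no → true
  prior claims on this unit < 1: 2 < 1 is false
  physical drop damage: yes → true
  product age ≤ 47 months: 54 ≤ 47 is false
  estimated repair cost ≤ 1297 USD: 951 ≤ 1297 is true
  serial number matches: yes → true
  country of purchase = JP: CA == JP is false
  water damage present: yes → true
  original receipt provided: no → false
  tamper seal broken: no → false
  defect category ∈ {battery, mainboard}: mainboard is in the set → true
  product age < 48 months: 54 < 48 is false
Combine:
[1.1] NOT false = true
[1.2] NOT true = false
[1] true AND false AND false = false
[2.3] NOT true = false
[2] true AND false AND false = false
[3] true AND false = false
[4.1] NOT true = false
[4] false AND false AND false = false
[5.3] NOT false = true
[5] true AND true AND true = true
[6] false AND false = false
[root] false OR false OR false OR false OR true OR false = true
Overall: true → honored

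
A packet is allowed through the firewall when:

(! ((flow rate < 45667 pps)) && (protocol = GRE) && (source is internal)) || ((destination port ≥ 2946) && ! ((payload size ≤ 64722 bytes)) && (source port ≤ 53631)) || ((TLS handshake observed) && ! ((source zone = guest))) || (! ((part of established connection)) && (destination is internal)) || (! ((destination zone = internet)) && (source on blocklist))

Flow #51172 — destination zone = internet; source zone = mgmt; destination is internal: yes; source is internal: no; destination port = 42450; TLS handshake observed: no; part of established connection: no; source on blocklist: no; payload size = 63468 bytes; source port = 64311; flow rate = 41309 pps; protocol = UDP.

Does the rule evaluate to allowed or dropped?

Allowed

Atomic conditions:
  flow rate < 45667 pps: 41309 < 45667 is true
  protocol = GRE: UDP == GRE is false
  source is internal: no → false
  destination port ≥ 2946: 42450 ≥ 2946 is true
  payload size ≤ 64722 bytes: 63468 ≤ 64722 is true
  source port ≤ 53631: 64311 ≤ 53631 is false
  TLS handshake observed: no → false
  source zone = guest: mgmt == guest is false
  part of established connection: no → false
  destination is internal: yes → true
  destination zone = internet: internet == internet is true
  source on blocklist: no → false
Combine:
[1.1] NOT true = false
[1] false AND false AND false = false
[2.2] NOT true = false
[2] true AND false AND false = false
[3.2] NOT false = true
[3] false AND true = false
[4.1] NOT false = true
[4] true AND true = true
[5.1] NOT true = false
[5] false AND false = false
[root] false OR false OR false OR true OR false = true
Overall: true → allowed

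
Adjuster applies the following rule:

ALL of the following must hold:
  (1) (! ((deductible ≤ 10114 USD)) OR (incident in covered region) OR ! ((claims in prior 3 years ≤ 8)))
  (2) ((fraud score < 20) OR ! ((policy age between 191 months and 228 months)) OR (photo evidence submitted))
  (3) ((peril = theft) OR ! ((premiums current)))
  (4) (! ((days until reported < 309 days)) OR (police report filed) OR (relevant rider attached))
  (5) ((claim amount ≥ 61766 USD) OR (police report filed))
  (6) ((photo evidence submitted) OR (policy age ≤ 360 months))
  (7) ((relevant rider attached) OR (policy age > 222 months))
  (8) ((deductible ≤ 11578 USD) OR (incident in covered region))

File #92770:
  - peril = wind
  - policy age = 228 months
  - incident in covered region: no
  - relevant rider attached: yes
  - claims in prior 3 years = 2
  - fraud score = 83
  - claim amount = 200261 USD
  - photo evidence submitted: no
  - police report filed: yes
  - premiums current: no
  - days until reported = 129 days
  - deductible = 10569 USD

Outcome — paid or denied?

Atomic conditions:
  deductible ≤ 10114 USD: 10569 ≤ 10114 is false
  incident in covered region: no → false
  claims in prior 3 years ≤ 8: 2 ≤ 8 is true
  fraud score < 20: 83 < 20 is false
  policy age between 191 months and 228 months: 228 in [191, 228] is true
  photo evidence submitted: no → false
  peril = theft: wind == theft is false
  premiums current: no → false
  days until reported < 309 days: 129 < 309 is true
  police report filed: yes → true
  relevant rider attached: yes → true
  claim amount ≥ 61766 USD: 200261 ≥ 61766 is true
  policy age ≤ 360 months: 228 ≤ 360 is true
  policy age > 222 months: 228 > 222 is true
  deductible ≤ 11578 USD: 10569 ≤ 11578 is true
Combine:
[1.1] NOT false = true
[1.3] NOT true = false
[1] true OR false OR false = true
[2.2] NOT true = false
[2] false OR false OR false = false
[3.2] NOT false = true
[3] false OR true = true
[4.1] NOT true = false
[4] false OR true OR true = true
[5] true OR true = true
[6] false OR true = true
[7] true OR true = true
[8] true OR false = true
[root] true AND false AND true AND true AND true AND true AND true AND true = false
Overall: false → denied

Denied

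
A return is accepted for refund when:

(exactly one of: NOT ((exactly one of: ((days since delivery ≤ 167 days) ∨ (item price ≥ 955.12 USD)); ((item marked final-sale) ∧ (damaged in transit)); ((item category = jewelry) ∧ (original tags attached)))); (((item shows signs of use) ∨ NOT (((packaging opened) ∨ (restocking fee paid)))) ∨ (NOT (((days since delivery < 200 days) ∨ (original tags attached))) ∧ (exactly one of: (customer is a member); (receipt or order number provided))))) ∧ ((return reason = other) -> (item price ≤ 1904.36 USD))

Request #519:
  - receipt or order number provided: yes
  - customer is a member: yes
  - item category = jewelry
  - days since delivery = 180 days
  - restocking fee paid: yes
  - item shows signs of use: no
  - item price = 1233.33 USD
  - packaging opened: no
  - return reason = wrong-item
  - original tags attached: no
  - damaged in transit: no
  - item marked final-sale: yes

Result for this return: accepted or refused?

Refused

Atomic conditions:
  days since delivery ≤ 167 days: 180 ≤ 167 is false
  item price ≥ 955.12 USD: 1233.33 ≥ 955.12 is true
  item marked final-sale: yes → true
  damaged in transit: no → false
  item category = jewelry: jewelry == jewelry is true
  original tags attached: no → false
  item shows signs of use: no → false
  packaging opened: no → false
  restocking fee paid: yes → true
  days since delivery < 200 days: 180 < 200 is true
  customer is a member: yes → true
  receipt or order number provided: yes → true
  return reason = other: wrong-item == other is false
  item price ≤ 1904.36 USD: 1233.33 ≤ 1904.36 is true
Combine:
[1.1.1.1] false OR true = true
[1.1.1.2] true AND false = false
[1.1.1.3] true AND false = false
[1.1.1] exactly-one(true, false, false) = true
[1.1] NOT true = false
[1.2.1.2.1] false OR true = true
[1.2.1.2] NOT true = false
[1.2.1] false OR false = false
[1.2.2.1.1] true OR false = true
[1.2.2.1] NOT true = false
[1.2.2.2] exactly-one(true, true) = false
[1.2.2] false AND false = false
[1.2] false OR false = false
[1] exactly-one(false, false) = false
[2] false → true (antecedent false ⇒ implication holds) = true
[root] false AND true = false
Overall: false → refused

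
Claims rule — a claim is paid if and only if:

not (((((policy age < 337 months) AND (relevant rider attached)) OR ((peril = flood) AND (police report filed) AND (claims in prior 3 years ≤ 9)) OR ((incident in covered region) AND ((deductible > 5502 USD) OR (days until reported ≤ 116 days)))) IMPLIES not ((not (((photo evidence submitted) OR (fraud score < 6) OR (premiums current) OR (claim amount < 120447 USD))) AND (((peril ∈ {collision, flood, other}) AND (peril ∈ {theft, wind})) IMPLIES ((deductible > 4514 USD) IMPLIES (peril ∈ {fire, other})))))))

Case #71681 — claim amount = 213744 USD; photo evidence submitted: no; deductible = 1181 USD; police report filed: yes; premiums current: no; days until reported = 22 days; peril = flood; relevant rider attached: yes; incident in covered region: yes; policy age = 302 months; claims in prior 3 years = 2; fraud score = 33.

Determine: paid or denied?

Atomic conditions:
  policy age < 337 months: 302 < 337 is true
  relevant rider attached: yes → true
  peril = flood: flood == flood is true
  police report filed: yes → true
  claims in prior 3 years ≤ 9: 2 ≤ 9 is true
  incident in covered region: yes → true
  deductible > 5502 USD: 1181 > 5502 is false
  days until reported ≤ 116 days: 22 ≤ 116 is true
  photo evidence submitted: no → false
  fraud score < 6: 33 < 6 is false
  premiums current: no → false
  claim amount < 120447 USD: 213744 < 120447 is false
  peril ∈ {collision, flood, other}: flood is in the set → true
  peril ∈ {theft, wind}: flood is not in the set → false
  deductible > 4514 USD: 1181 > 4514 is false
  peril ∈ {fire, other}: flood is not in the set → false
Combine:
[1.1.1] true AND true = true
[1.1.2] true AND true AND true = true
[1.1.3.2] false OR true = true
[1.1.3] true AND true = true
[1.1] true OR true OR true = true
[1.2.1.1.1] false OR false OR false OR false = false
[1.2.1.1] NOT false = true
[1.2.1.2.1] true AND false = false
[1.2.1.2.2] false → false (antecedent false ⇒ implication holds) = true
[1.2.1.2] false → true (antecedent false ⇒ implication holds) = true
[1.2.1] true AND true = true
[1.2] NOT true = false
[1] true → false = false
[root] NOT false = true
Overall: true → paid

Paid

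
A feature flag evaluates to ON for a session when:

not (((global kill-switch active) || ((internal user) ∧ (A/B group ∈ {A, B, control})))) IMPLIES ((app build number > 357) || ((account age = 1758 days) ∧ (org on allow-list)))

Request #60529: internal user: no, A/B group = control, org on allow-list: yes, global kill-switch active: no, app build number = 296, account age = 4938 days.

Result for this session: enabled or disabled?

Atomic conditions:
  global kill-switch active: no → false
  internal user: no → false
  A/B group ∈ {A, B, control}: control is in the set → true
  app build number > 357: 296 > 357 is false
  account age = 1758 days: 4938 == 1758 is false
  org on allow-list: yes → true
Combine:
[1.1.2] false AND true = false
[1.1] false OR false = false
[1] NOT false = true
[2.2] false AND true = false
[2] false OR false = false
[root] true → false = false
Overall: false → disabled

Disabled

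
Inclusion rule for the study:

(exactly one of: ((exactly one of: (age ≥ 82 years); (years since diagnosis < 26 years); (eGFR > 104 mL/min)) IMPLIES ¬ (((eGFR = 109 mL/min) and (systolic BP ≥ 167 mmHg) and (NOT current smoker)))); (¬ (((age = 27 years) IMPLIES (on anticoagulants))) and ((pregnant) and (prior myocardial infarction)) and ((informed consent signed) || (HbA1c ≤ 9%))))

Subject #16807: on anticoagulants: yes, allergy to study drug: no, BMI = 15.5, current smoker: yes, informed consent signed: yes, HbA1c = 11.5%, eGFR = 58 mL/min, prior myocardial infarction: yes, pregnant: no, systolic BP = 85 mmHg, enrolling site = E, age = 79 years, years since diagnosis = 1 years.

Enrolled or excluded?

Atomic conditions:
  age ≥ 82 years: 79 ≥ 82 is false
  years since diagnosis < 26 years: 1 < 26 is true
  eGFR > 104 mL/min: 58 > 104 is false
  eGFR = 109 mL/min: 58 == 109 is false
  systolic BP ≥ 167 mmHg: 85 ≥ 167 is false
  NOT current smoker: yes → false
  age = 27 years: 79 == 27 is false
  on anticoagulants: yes → true
  pregnant: no → false
  prior myocardial infarction: yes → true
  informed consent signed: yes → true
  HbA1c ≤ 9%: 11.5 ≤ 9 is false
Combine:
[1.1] exactly-one(false, true, false) = true
[1.2.1] false AND false AND false = false
[1.2] NOT false = true
[1] true → true = true
[2.1.1] false → true (antecedent false ⇒ implication holds) = true
[2.1] NOT true = false
[2.2] false AND true = false
[2.3] true OR false = true
[2] false AND false AND true = false
[root] exactly-one(true, false) = true
Overall: true → enrolled

Enrolled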